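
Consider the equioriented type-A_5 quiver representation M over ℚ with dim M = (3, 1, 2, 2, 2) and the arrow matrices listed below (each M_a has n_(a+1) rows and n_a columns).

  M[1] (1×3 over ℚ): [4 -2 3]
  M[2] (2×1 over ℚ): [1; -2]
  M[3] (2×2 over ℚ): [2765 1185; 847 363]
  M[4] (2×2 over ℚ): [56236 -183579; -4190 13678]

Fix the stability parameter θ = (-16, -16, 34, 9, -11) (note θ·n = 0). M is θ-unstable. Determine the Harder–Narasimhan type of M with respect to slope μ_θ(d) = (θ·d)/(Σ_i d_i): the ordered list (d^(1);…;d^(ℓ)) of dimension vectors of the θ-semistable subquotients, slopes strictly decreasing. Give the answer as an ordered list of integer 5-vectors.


Interval decomposition of M: I[1,1]^2, I[1,5], I[3,3], I[4,5].
HN type (ℓ=4): μ^(1)=34; μ^(2)=32/3; μ^(3)=-1; μ^(4)=-16

((0, 0, 1, 0, 0); (0, 0, 1, 1, 1); (0, 0, 0, 1, 1); (3, 1, 0, 0, 0))


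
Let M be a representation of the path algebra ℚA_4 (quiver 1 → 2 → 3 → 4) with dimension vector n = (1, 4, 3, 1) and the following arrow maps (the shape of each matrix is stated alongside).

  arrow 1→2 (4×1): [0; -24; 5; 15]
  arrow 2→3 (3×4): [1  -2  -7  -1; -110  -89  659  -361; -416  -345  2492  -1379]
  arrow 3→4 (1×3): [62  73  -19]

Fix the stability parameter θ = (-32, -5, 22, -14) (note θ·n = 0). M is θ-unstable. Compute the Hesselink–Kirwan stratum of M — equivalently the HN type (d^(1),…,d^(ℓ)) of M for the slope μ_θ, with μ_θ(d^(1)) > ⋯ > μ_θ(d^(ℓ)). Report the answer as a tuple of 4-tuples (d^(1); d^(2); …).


Via rank(M_{q-1}∘⋯∘M_p): M ≅ I[1,4], I[2,2], I[2,3]^2.
μ_θ-semistable layers: μ^(1)=22; μ^(2)=4; μ^(3)=-5; μ^(4)=-32

((0, 0, 2, 0); (0, 0, 1, 1); (0, 4, 0, 0); (1, 0, 0, 0))


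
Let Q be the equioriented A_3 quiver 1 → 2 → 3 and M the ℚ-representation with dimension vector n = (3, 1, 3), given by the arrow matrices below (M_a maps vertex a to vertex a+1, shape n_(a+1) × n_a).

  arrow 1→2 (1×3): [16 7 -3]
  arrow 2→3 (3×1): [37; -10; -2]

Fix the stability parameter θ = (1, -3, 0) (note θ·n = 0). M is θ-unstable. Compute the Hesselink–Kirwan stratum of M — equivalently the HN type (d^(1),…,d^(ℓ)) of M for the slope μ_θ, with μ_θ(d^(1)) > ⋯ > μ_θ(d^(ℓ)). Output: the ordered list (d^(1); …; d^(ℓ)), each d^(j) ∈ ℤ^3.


Interval decomposition of M: I[1,1]^2, I[1,3], I[3,3]^2.
HN type (ℓ=3): μ^(1)=1; μ^(2)=0; μ^(3)=-1

((2, 0, 0); (0, 0, 3); (1, 1, 0))


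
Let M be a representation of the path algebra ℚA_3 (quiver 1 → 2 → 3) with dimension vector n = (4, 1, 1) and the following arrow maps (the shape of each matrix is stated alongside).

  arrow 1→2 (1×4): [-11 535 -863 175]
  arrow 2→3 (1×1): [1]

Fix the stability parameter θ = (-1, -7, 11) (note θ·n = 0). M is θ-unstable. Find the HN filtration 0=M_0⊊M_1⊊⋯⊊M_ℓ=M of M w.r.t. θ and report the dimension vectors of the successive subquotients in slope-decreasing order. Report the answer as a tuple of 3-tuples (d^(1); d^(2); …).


Via rank(M_{q-1}∘⋯∘M_p): M ≅ I[1,1]^3, I[1,3].
μ_θ-semistable layers: μ^(1)=11; μ^(2)=-1; μ^(3)=-4

((0, 0, 1); (3, 0, 0); (1, 1, 0))


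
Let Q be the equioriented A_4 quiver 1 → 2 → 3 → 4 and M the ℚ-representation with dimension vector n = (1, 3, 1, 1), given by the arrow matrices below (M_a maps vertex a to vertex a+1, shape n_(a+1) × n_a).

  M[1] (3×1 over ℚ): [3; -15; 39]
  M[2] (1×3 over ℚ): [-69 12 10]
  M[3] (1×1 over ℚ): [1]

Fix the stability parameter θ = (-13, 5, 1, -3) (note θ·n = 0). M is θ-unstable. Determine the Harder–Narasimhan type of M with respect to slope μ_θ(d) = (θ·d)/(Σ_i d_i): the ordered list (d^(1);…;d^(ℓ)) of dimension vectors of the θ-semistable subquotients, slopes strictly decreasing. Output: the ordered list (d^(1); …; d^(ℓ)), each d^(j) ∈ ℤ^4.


Via rank(M_{q-1}∘⋯∘M_p): M ≅ I[1,4], I[2,2]^2.
μ_θ-semistable layers: μ^(1)=5; μ^(2)=1; μ^(3)=-13

((0, 2, 0, 0); (0, 1, 1, 1); (1, 0, 0, 0))


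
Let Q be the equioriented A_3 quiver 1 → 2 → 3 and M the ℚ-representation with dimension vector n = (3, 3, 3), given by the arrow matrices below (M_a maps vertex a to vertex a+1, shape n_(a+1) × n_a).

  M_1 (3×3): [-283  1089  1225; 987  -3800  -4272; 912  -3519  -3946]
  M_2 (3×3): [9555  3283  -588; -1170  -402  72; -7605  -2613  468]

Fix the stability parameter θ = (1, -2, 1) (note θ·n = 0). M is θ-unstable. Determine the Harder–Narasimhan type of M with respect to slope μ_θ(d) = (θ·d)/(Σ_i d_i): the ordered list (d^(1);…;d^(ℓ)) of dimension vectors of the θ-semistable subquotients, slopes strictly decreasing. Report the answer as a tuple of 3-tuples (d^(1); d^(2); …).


Via rank(M_{q-1}∘⋯∘M_p): M ≅ I[1,2]^2, I[1,3], I[3,3]^2.
μ_θ-semistable layers: μ^(1)=1; μ^(2)=-1/2

((0, 0, 3); (3, 3, 0))


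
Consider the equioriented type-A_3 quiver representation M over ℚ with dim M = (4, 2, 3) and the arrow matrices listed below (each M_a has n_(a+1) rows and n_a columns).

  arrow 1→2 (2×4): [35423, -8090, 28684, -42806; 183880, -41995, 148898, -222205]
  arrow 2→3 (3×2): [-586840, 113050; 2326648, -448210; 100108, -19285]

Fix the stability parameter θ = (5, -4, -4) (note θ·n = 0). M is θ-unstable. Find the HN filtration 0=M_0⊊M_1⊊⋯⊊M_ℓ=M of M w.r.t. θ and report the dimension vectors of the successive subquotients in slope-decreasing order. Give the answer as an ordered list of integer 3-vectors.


Interval decomposition of M: I[1,1]^2, I[1,2], I[1,3], I[3,3]^2.
HN type (ℓ=4): μ^(1)=5; μ^(2)=1/2; μ^(3)=-1; μ^(4)=-4

((2, 0, 0); (1, 1, 0); (1, 1, 1); (0, 0, 2))


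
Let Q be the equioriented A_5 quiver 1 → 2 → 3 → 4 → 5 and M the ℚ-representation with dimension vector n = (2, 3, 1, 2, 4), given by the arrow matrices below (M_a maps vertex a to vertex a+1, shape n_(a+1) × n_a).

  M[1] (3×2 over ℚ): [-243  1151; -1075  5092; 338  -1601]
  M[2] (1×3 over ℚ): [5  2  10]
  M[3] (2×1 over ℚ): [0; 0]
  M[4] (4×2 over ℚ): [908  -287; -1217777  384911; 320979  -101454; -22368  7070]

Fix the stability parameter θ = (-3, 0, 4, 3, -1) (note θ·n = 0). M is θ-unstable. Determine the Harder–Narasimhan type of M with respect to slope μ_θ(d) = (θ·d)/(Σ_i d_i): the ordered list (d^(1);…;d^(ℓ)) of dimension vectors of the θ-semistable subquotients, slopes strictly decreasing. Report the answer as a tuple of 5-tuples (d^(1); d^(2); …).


Barcode: M ≅ I[1,2], I[1,3], I[2,2], I[4,5]^2, I[5,5]^2. HN layers by μ_θ (5 steps, strictly decreasing):
  μ^(1)=4; μ^(2)=1; μ^(3)=0; μ^(4)=-1; μ^(5)=-3

((0, 0, 1, 0, 0); (0, 0, 0, 2, 2); (0, 3, 0, 0, 0); (0, 0, 0, 0, 2); (2, 0, 0, 0, 0))


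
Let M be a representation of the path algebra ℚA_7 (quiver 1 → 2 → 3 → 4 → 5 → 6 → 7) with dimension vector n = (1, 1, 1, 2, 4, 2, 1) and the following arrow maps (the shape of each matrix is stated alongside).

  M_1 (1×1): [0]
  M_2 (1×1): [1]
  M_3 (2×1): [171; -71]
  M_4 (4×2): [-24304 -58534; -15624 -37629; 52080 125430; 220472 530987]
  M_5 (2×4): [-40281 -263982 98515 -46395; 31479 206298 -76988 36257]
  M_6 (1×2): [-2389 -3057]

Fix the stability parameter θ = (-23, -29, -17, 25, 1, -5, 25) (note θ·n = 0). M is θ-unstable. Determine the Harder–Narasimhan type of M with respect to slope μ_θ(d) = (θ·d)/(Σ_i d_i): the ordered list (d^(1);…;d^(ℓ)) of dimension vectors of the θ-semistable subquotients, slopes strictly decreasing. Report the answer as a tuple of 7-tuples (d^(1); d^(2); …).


Via rank(M_{q-1}∘⋯∘M_p): M ≅ I[1,1], I[2,6], I[4,4], I[5,5]^2, I[5,7].
μ_θ-semistable layers: μ^(1)=25; μ^(2)=7; μ^(3)=1; μ^(4)=-2; μ^(5)=-17; μ^(6)=-23; μ^(7)=-29

((0, 0, 0, 1, 0, 0, 1); (0, 0, 0, 1, 1, 1, 0); (0, 0, 0, 0, 2, 0, 0); (0, 0, 0, 0, 1, 1, 0); (0, 0, 1, 0, 0, 0, 0); (1, 0, 0, 0, 0, 0, 0); (0, 1, 0, 0, 0, 0, 0))


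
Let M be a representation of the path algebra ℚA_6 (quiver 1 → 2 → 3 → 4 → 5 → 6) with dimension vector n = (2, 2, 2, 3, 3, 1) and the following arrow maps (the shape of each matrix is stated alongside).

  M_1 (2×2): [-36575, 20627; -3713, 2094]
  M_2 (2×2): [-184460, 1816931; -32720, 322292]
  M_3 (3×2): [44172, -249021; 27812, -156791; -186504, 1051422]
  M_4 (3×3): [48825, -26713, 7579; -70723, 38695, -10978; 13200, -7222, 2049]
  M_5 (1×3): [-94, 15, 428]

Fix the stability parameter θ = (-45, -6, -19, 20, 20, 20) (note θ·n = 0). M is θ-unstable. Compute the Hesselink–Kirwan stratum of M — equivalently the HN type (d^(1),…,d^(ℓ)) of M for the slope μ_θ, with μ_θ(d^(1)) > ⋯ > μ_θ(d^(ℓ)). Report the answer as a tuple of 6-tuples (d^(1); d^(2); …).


Barcode: M ≅ I[1,2], I[1,3], I[3,6], I[4,5]^2. HN layers by μ_θ (5 steps, strictly decreasing):
  μ^(1)=20; μ^(2)=-6; μ^(3)=-25/2; μ^(4)=-19; μ^(5)=-45

((0, 0, 0, 3, 3, 1); (0, 1, 0, 0, 0, 0); (0, 1, 1, 0, 0, 0); (0, 0, 1, 0, 0, 0); (2, 0, 0, 0, 0, 0))


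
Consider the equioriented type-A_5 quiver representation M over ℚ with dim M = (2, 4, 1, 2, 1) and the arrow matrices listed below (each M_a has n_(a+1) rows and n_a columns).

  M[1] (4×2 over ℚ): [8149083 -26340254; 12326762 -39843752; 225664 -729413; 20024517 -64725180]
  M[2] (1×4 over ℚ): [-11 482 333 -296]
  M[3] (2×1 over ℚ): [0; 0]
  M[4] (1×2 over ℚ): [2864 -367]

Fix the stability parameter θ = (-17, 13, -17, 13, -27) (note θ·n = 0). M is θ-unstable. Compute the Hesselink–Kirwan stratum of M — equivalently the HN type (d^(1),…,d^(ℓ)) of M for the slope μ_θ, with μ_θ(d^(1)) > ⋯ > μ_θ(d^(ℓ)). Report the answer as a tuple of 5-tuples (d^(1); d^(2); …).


Interval decomposition of M: I[1,2], I[1,3], I[2,2]^2, I[4,4], I[4,5].
HN type (ℓ=4): μ^(1)=13; μ^(2)=-2; μ^(3)=-7; μ^(4)=-17

((0, 3, 0, 1, 0); (0, 1, 1, 0, 0); (0, 0, 0, 1, 1); (2, 0, 0, 0, 0))


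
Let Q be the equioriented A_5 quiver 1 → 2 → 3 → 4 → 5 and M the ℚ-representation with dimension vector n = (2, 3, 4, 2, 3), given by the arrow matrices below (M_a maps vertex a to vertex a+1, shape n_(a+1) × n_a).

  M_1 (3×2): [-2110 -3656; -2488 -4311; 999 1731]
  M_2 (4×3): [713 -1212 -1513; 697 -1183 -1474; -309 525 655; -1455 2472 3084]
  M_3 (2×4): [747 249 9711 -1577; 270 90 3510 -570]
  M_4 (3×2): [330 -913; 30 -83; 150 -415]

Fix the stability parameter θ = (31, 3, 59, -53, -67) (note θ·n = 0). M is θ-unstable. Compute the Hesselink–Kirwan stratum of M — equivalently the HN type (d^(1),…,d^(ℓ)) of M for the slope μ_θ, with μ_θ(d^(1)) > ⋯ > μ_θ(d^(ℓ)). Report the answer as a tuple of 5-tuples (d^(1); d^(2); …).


Barcode: M ≅ I[1,3]^2, I[2,3], I[3,4], I[4,5], I[5,5]^2. HN layers by μ_θ (5 steps, strictly decreasing):
  μ^(1)=59; μ^(2)=17; μ^(3)=3; μ^(4)=-60; μ^(5)=-67

((0, 0, 3, 0, 0); (2, 2, 0, 0, 0); (0, 1, 1, 1, 0); (0, 0, 0, 1, 1); (0, 0, 0, 0, 2))


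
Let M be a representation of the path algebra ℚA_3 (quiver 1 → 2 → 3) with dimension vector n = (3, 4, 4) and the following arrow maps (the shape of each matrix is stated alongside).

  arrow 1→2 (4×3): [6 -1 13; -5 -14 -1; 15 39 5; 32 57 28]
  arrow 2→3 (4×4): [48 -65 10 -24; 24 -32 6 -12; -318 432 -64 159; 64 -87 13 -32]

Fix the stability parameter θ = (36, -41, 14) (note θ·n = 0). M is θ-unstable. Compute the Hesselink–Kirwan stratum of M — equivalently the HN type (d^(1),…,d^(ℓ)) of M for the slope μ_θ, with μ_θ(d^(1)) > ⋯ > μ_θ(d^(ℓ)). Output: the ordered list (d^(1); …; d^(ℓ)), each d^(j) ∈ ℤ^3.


Via rank(M_{q-1}∘⋯∘M_p): M ≅ I[1,2], I[1,3]^2, I[2,3], I[3,3].
μ_θ-semistable layers: μ^(1)=14; μ^(2)=-5/2; μ^(3)=-41

((0, 0, 4); (3, 3, 0); (0, 1, 0))


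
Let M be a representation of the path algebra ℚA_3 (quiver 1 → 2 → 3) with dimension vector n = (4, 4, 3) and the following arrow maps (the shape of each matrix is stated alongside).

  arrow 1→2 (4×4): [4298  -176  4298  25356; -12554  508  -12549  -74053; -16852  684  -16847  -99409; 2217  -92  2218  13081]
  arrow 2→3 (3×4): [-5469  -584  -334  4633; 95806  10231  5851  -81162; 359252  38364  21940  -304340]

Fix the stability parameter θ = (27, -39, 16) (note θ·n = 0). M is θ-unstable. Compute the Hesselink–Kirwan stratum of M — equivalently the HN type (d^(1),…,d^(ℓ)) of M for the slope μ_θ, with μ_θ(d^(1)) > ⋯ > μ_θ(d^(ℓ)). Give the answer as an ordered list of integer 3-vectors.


Interval decomposition of M: I[1,1]^2, I[1,2], I[1,3], I[2,2], I[2,3], I[3,3].
HN type (ℓ=4): μ^(1)=27; μ^(2)=16; μ^(3)=-6; μ^(4)=-39

((2, 0, 0); (0, 0, 3); (2, 2, 0); (0, 2, 0))


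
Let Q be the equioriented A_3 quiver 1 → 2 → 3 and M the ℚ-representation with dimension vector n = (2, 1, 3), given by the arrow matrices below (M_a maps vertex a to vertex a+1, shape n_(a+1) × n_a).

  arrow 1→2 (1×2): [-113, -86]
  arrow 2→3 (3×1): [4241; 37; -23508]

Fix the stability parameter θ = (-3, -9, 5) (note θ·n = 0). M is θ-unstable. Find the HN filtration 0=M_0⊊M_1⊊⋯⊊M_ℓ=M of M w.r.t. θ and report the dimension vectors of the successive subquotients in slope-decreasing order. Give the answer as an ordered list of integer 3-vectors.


Interval decomposition of M: I[1,1], I[1,3], I[3,3]^2.
HN type (ℓ=3): μ^(1)=5; μ^(2)=-3; μ^(3)=-6

((0, 0, 3); (1, 0, 0); (1, 1, 0))


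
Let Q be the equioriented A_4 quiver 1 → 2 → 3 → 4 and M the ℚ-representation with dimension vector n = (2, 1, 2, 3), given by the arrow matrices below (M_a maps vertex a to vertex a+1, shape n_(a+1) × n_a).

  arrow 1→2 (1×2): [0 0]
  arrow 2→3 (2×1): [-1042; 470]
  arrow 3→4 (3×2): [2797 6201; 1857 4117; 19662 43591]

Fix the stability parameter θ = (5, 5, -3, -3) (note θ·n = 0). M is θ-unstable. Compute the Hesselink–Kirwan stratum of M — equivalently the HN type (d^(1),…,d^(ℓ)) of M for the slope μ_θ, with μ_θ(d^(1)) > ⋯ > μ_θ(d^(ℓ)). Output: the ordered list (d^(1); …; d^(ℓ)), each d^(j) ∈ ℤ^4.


Barcode: M ≅ I[1,1]^2, I[2,4], I[3,4], I[4,4]. HN layers by μ_θ (3 steps, strictly decreasing):
  μ^(1)=5; μ^(2)=-1/3; μ^(3)=-3

((2, 0, 0, 0); (0, 1, 1, 1); (0, 0, 1, 2))


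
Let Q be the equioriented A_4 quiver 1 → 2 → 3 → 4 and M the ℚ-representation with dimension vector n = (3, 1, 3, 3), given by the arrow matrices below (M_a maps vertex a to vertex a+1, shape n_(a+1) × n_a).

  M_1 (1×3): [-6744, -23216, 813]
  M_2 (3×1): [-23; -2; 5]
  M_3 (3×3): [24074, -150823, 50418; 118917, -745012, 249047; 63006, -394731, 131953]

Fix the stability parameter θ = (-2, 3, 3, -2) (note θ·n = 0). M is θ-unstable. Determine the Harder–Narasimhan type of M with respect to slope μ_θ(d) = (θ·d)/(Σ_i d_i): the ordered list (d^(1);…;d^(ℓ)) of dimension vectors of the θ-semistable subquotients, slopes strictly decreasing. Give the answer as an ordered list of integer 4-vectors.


Barcode: M ≅ I[1,1]^2, I[1,4], I[3,4]^2. HN layers by μ_θ (3 steps, strictly decreasing):
  μ^(1)=4/3; μ^(2)=1/2; μ^(3)=-2

((0, 1, 1, 1); (0, 0, 2, 2); (3, 0, 0, 0))


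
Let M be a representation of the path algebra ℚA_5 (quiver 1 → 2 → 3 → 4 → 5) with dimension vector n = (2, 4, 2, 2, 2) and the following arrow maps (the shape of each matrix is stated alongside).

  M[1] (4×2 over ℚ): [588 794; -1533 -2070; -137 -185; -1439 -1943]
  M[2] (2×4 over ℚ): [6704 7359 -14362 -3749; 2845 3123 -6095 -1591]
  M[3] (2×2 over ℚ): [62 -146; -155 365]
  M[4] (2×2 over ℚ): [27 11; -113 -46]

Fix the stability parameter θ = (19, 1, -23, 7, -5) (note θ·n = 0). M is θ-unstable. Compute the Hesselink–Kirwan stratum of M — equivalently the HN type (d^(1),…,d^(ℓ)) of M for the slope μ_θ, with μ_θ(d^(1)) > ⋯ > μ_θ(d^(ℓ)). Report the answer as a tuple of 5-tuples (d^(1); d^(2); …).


Barcode: M ≅ I[1,3], I[1,5], I[2,2]^2, I[4,5]. HN layers by μ_θ (2 steps, strictly decreasing):
  μ^(1)=1; μ^(2)=-1

((0, 2, 0, 2, 2); (2, 2, 2, 0, 0))


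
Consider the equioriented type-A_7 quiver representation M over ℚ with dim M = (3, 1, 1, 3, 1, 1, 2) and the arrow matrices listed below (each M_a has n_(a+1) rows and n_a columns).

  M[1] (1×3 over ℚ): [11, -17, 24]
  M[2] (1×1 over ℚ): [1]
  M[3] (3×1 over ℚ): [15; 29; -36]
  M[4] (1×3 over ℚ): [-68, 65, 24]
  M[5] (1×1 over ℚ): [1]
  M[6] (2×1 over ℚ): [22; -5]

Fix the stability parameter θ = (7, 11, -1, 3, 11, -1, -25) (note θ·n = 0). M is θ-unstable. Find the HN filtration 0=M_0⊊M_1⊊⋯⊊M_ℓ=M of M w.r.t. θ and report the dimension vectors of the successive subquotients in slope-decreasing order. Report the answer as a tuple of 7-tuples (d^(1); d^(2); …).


Barcode: M ≅ I[1,1]^2, I[1,7], I[4,4]^2, I[7,7]. HN layers by μ_θ (4 steps, strictly decreasing):
  μ^(1)=7; μ^(2)=3; μ^(3)=5/7; μ^(4)=-25

((2, 0, 0, 0, 0, 0, 0); (0, 0, 0, 2, 0, 0, 0); (1, 1, 1, 1, 1, 1, 1); (0, 0, 0, 0, 0, 0, 1))


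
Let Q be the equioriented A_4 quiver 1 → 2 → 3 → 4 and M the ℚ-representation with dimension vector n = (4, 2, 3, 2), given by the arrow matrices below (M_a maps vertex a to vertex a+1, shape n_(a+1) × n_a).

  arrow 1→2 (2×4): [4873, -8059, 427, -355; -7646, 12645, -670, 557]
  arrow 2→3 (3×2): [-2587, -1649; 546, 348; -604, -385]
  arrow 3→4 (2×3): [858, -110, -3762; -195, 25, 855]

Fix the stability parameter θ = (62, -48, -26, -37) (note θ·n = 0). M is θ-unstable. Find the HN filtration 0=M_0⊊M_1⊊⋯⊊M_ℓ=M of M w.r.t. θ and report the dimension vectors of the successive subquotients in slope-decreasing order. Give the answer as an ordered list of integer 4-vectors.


Barcode: M ≅ I[1,1]^2, I[1,3], I[1,4], I[3,3], I[4,4]. HN layers by μ_θ (5 steps, strictly decreasing):
  μ^(1)=62; μ^(2)=-4; μ^(3)=-49/4; μ^(4)=-26; μ^(5)=-37

((2, 0, 0, 0); (1, 1, 1, 0); (1, 1, 1, 1); (0, 0, 1, 0); (0, 0, 0, 1))


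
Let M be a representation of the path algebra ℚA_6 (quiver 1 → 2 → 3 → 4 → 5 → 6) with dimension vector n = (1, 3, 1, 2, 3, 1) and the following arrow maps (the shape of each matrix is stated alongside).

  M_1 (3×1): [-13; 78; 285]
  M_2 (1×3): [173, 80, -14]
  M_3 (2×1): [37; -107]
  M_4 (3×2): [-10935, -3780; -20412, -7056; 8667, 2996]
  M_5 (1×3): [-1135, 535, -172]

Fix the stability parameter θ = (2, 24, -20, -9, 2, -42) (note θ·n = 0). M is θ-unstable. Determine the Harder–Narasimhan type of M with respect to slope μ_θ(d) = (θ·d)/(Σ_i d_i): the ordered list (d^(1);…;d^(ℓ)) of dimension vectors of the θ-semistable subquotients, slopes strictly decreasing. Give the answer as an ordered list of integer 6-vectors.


Via rank(M_{q-1}∘⋯∘M_p): M ≅ I[1,6], I[2,2]^2, I[4,4], I[5,5]^2.
μ_θ-semistable layers: μ^(1)=24; μ^(2)=2; μ^(3)=-43/6; μ^(4)=-9

((0, 2, 0, 0, 0, 0); (0, 0, 0, 0, 2, 0); (1, 1, 1, 1, 1, 1); (0, 0, 0, 1, 0, 0))


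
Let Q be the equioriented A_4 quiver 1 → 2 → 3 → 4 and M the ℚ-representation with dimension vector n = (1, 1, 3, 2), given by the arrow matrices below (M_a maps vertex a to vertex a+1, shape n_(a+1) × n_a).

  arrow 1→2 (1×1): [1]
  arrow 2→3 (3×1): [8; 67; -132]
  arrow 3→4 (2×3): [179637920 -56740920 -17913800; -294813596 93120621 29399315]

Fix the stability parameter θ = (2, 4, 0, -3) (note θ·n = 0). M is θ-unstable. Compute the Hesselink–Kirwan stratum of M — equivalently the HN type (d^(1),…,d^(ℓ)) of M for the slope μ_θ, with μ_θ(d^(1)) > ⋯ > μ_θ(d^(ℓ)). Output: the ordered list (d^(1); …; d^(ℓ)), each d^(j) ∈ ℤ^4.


Interval decomposition of M: I[1,4], I[3,3]^2, I[4,4].
HN type (ℓ=3): μ^(1)=3/4; μ^(2)=0; μ^(3)=-3

((1, 1, 1, 1); (0, 0, 2, 0); (0, 0, 0, 1))


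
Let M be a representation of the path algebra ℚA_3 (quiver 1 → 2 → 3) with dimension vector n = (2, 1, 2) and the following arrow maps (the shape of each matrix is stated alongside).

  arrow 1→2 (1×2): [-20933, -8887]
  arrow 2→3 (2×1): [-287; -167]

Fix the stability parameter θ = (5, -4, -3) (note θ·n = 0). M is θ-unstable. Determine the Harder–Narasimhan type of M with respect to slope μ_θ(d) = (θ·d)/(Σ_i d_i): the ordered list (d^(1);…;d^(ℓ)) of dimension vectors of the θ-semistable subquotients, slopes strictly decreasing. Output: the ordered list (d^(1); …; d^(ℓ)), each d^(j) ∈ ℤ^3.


Barcode: M ≅ I[1,1], I[1,3], I[3,3]. HN layers by μ_θ (3 steps, strictly decreasing):
  μ^(1)=5; μ^(2)=-2/3; μ^(3)=-3

((1, 0, 0); (1, 1, 1); (0, 0, 1))


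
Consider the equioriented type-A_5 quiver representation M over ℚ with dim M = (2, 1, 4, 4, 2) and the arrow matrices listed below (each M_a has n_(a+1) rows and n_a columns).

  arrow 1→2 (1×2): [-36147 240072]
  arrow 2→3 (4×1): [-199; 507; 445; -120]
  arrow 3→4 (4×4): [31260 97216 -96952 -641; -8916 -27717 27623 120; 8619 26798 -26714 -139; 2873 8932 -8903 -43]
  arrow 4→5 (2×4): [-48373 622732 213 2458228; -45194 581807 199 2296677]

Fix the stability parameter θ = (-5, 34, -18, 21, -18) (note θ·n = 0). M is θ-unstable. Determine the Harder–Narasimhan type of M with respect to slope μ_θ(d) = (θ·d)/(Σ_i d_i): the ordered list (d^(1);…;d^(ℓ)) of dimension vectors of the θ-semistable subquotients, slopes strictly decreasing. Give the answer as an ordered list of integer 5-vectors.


Via rank(M_{q-1}∘⋯∘M_p): M ≅ I[1,1], I[1,5], I[3,4]^2, I[3,5].
μ_θ-semistable layers: μ^(1)=21; μ^(2)=19/4; μ^(3)=3/2; μ^(4)=-5; μ^(5)=-18

((0, 0, 0, 2, 0); (0, 1, 1, 1, 1); (0, 0, 0, 1, 1); (2, 0, 0, 0, 0); (0, 0, 3, 0, 0))


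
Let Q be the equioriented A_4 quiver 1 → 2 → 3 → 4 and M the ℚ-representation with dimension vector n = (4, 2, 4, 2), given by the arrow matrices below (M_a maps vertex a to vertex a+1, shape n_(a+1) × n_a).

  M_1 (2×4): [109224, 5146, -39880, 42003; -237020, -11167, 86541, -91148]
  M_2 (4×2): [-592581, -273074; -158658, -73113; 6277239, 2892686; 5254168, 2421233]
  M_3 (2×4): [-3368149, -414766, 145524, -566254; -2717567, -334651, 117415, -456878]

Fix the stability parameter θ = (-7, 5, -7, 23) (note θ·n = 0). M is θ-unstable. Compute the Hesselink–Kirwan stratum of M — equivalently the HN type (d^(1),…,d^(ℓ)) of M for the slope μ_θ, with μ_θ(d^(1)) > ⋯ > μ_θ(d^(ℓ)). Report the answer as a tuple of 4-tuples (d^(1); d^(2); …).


Via rank(M_{q-1}∘⋯∘M_p): M ≅ I[1,1]^2, I[1,4]^2, I[3,3]^2.
μ_θ-semistable layers: μ^(1)=23; μ^(2)=-1; μ^(3)=-7

((0, 0, 0, 2); (0, 2, 2, 0); (4, 0, 2, 0))


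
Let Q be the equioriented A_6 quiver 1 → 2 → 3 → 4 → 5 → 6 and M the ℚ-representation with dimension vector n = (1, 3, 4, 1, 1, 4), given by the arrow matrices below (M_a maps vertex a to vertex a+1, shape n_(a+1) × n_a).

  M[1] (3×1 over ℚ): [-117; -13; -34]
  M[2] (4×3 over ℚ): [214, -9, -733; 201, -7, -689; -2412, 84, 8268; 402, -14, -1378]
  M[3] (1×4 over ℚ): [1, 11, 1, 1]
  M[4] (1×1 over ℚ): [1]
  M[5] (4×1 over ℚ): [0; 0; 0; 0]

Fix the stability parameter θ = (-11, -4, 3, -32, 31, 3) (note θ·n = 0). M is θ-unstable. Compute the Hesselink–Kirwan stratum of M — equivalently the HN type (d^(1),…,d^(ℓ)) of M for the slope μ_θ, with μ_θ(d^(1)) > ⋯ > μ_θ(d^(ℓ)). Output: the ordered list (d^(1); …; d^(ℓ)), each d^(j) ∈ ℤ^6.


Barcode: M ≅ I[1,5], I[2,2], I[2,3], I[3,3]^2, I[6,6]^4. HN layers by μ_θ (4 steps, strictly decreasing):
  μ^(1)=31; μ^(2)=3; μ^(3)=-4; μ^(4)=-11

((0, 0, 0, 0, 1, 0); (0, 0, 3, 0, 0, 4); (0, 2, 0, 0, 0, 0); (1, 1, 1, 1, 0, 0))


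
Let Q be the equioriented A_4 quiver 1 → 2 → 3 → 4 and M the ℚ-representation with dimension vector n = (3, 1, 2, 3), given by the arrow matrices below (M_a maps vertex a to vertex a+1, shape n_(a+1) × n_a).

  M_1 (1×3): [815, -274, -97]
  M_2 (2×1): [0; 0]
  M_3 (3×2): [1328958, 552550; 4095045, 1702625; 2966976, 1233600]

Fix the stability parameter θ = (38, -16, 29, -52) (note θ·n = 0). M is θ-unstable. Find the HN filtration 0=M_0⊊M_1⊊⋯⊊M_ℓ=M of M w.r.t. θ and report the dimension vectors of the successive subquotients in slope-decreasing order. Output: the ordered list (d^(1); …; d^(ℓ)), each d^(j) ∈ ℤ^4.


Interval decomposition of M: I[1,1]^2, I[1,2], I[3,3], I[3,4], I[4,4]^2.
HN type (ℓ=5): μ^(1)=38; μ^(2)=29; μ^(3)=11; μ^(4)=-23/2; μ^(5)=-52

((2, 0, 0, 0); (0, 0, 1, 0); (1, 1, 0, 0); (0, 0, 1, 1); (0, 0, 0, 2))


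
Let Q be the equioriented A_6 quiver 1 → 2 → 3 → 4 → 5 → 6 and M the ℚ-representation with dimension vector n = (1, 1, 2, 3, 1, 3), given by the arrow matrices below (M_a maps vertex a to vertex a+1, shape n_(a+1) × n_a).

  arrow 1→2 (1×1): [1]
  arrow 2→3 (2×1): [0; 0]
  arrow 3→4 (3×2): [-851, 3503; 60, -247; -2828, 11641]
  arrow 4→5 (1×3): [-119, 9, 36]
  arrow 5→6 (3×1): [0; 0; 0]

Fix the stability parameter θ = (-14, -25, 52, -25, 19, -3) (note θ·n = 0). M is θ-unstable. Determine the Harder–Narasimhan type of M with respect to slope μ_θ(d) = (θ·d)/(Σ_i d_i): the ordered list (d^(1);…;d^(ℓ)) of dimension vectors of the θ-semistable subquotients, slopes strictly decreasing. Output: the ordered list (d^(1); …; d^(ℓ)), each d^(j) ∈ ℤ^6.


Interval decomposition of M: I[1,2], I[3,4], I[3,5], I[4,4], I[6,6]^3.
HN type (ℓ=5): μ^(1)=19; μ^(2)=27/2; μ^(3)=-3; μ^(4)=-39/2; μ^(5)=-25

((0, 0, 0, 0, 1, 0); (0, 0, 2, 2, 0, 0); (0, 0, 0, 0, 0, 3); (1, 1, 0, 0, 0, 0); (0, 0, 0, 1, 0, 0))


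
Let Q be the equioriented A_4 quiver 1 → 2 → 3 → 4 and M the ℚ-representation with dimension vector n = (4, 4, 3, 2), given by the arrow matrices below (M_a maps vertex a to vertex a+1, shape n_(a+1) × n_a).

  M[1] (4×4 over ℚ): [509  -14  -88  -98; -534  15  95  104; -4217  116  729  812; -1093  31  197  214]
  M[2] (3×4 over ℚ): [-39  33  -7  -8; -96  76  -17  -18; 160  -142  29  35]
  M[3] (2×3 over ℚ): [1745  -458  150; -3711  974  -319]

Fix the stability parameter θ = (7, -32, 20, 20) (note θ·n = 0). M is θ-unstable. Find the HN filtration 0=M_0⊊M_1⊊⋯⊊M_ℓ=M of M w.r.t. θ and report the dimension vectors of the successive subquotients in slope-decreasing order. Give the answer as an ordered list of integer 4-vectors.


Via rank(M_{q-1}∘⋯∘M_p): M ≅ I[1,1], I[1,2], I[1,3], I[1,4], I[2,4].
μ_θ-semistable layers: μ^(1)=20; μ^(2)=7; μ^(3)=-25/2; μ^(4)=-32

((0, 0, 3, 2); (1, 0, 0, 0); (3, 3, 0, 0); (0, 1, 0, 0))


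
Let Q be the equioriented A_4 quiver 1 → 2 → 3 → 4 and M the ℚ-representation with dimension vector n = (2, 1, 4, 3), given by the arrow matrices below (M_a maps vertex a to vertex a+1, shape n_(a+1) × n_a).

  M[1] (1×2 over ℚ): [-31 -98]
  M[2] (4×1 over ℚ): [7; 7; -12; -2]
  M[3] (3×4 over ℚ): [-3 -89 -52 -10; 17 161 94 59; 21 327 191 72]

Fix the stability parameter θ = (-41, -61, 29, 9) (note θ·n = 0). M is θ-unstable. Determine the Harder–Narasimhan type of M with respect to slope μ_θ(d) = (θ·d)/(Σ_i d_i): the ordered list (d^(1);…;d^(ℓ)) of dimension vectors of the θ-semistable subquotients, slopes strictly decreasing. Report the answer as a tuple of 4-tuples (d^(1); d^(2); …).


Via rank(M_{q-1}∘⋯∘M_p): M ≅ I[1,1], I[1,3], I[3,4]^3.
μ_θ-semistable layers: μ^(1)=29; μ^(2)=19; μ^(3)=-41; μ^(4)=-51

((0, 0, 1, 0); (0, 0, 3, 3); (1, 0, 0, 0); (1, 1, 0, 0))


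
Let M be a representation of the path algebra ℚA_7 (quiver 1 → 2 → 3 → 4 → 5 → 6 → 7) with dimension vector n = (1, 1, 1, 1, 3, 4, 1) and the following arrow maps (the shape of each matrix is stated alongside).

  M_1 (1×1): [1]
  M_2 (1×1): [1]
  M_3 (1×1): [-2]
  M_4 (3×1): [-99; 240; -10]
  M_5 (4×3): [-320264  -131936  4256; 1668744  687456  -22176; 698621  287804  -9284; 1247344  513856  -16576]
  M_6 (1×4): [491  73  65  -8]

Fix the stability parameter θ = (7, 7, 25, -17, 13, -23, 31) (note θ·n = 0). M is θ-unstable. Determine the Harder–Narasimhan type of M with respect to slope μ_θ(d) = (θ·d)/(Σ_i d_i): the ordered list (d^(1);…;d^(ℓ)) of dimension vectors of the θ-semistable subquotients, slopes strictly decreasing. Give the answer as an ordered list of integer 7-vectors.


Barcode: M ≅ I[1,7], I[5,5]^2, I[6,6]^3. HN layers by μ_θ (4 steps, strictly decreasing):
  μ^(1)=31; μ^(2)=13; μ^(3)=2; μ^(4)=-23

((0, 0, 0, 0, 0, 0, 1); (0, 0, 0, 0, 2, 0, 0); (1, 1, 1, 1, 1, 1, 0); (0, 0, 0, 0, 0, 3, 0))


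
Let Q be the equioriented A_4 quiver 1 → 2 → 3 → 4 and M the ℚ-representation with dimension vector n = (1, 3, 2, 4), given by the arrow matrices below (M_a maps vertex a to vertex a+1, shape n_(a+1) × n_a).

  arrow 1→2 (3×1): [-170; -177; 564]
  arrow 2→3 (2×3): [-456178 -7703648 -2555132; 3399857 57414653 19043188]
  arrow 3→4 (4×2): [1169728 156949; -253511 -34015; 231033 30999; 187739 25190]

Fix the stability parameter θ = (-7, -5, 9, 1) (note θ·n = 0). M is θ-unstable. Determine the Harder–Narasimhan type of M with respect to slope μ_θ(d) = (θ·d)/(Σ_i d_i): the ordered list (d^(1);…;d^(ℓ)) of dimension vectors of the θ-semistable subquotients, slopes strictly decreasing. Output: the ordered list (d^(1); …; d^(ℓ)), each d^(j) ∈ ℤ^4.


Interval decomposition of M: I[1,4], I[2,2], I[2,4], I[4,4]^2.
HN type (ℓ=4): μ^(1)=5; μ^(2)=1; μ^(3)=-5; μ^(4)=-7

((0, 0, 2, 2); (0, 0, 0, 2); (0, 3, 0, 0); (1, 0, 0, 0))


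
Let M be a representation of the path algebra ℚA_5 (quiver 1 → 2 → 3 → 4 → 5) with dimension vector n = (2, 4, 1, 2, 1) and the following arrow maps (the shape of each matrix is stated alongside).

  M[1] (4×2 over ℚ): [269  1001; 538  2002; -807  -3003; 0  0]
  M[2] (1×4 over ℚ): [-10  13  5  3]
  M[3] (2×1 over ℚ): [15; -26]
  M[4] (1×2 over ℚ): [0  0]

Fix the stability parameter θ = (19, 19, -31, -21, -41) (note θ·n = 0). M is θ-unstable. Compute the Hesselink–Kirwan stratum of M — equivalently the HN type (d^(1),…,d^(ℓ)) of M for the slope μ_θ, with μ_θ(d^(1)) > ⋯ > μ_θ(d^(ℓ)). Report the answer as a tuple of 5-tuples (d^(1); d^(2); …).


Barcode: M ≅ I[1,1], I[1,4], I[2,2]^3, I[4,4], I[5,5]. HN layers by μ_θ (4 steps, strictly decreasing):
  μ^(1)=19; μ^(2)=-7/2; μ^(3)=-21; μ^(4)=-41

((1, 3, 0, 0, 0); (1, 1, 1, 1, 0); (0, 0, 0, 1, 0); (0, 0, 0, 0, 1))


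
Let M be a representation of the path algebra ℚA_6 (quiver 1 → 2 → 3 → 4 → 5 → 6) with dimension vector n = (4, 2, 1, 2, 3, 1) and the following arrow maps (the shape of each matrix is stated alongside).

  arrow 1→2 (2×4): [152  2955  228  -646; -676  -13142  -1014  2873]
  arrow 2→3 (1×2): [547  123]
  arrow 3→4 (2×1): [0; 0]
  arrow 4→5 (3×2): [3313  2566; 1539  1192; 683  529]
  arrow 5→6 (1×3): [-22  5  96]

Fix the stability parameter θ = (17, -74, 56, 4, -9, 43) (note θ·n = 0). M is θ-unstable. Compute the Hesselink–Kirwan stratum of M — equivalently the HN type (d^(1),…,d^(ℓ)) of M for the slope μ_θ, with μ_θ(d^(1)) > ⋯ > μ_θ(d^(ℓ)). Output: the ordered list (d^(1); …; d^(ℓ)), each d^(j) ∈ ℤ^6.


Interval decomposition of M: I[1,1]^2, I[1,2], I[1,3], I[4,5], I[4,6], I[5,5].
HN type (ℓ=6): μ^(1)=56; μ^(2)=43; μ^(3)=17; μ^(4)=-5/2; μ^(5)=-9; μ^(6)=-57/2

((0, 0, 1, 0, 0, 0); (0, 0, 0, 0, 0, 1); (2, 0, 0, 0, 0, 0); (0, 0, 0, 2, 2, 0); (0, 0, 0, 0, 1, 0); (2, 2, 0, 0, 0, 0))


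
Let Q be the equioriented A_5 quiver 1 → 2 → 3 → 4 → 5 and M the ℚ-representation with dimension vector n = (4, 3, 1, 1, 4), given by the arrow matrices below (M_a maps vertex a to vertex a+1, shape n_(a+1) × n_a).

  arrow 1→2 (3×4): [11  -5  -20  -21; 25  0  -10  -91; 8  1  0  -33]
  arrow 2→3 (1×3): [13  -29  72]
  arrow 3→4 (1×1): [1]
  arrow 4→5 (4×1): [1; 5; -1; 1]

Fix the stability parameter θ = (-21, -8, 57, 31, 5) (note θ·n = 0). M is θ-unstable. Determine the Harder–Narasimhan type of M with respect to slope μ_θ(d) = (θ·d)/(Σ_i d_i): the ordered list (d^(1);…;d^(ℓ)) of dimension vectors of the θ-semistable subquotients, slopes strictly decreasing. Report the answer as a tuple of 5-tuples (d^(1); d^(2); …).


Via rank(M_{q-1}∘⋯∘M_p): M ≅ I[1,1], I[1,2]^2, I[1,5], I[5,5]^3.
μ_θ-semistable layers: μ^(1)=31; μ^(2)=5; μ^(3)=-8; μ^(4)=-21

((0, 0, 1, 1, 1); (0, 0, 0, 0, 3); (0, 3, 0, 0, 0); (4, 0, 0, 0, 0))


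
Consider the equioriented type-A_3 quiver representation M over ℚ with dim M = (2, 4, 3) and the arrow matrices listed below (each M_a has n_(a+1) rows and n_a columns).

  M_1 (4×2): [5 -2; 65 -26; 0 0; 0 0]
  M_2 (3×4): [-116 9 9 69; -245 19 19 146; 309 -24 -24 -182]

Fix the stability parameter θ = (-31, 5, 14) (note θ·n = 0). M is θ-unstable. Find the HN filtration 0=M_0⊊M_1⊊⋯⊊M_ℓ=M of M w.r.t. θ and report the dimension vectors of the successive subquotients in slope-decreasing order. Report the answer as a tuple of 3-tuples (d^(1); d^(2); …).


Interval decomposition of M: I[1,1], I[1,3], I[2,2], I[2,3]^2.
HN type (ℓ=3): μ^(1)=14; μ^(2)=5; μ^(3)=-31

((0, 0, 3); (0, 4, 0); (2, 0, 0))


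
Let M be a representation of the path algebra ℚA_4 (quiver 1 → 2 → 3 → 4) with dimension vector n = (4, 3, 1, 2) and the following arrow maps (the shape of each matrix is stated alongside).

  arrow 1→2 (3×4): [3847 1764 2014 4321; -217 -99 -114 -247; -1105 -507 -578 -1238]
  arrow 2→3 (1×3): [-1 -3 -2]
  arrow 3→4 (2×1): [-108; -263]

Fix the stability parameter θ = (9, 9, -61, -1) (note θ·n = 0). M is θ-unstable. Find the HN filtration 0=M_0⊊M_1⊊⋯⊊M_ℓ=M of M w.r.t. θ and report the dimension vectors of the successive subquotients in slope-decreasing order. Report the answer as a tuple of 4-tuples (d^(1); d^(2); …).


Interval decomposition of M: I[1,1], I[1,2]^2, I[1,4], I[4,4].
HN type (ℓ=3): μ^(1)=9; μ^(2)=-1; μ^(3)=-43/3

((3, 2, 0, 0); (0, 0, 0, 2); (1, 1, 1, 0))


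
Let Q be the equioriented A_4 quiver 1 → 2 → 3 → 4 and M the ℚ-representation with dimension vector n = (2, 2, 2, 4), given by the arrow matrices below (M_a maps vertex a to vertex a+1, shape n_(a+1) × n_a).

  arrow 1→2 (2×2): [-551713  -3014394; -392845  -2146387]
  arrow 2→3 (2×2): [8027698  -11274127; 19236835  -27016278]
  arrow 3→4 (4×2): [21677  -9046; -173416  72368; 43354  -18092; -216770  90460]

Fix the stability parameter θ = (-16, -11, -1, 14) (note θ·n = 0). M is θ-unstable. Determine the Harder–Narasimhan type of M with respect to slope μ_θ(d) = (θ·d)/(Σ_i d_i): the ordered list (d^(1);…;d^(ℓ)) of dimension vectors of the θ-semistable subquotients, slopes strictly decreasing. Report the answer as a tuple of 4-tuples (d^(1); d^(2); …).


Barcode: M ≅ I[1,3], I[1,4], I[4,4]^3. HN layers by μ_θ (4 steps, strictly decreasing):
  μ^(1)=14; μ^(2)=-1; μ^(3)=-11; μ^(4)=-16

((0, 0, 0, 4); (0, 0, 2, 0); (0, 2, 0, 0); (2, 0, 0, 0))


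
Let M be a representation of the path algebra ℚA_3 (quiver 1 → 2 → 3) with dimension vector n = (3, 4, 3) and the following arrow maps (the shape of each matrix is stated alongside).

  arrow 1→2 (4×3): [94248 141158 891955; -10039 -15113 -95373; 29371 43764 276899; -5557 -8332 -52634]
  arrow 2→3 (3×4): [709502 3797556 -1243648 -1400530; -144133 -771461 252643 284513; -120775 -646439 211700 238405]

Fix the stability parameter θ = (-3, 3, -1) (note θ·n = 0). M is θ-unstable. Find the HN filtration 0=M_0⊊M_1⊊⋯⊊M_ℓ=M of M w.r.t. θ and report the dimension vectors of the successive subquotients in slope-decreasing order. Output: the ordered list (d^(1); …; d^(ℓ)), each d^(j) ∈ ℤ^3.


Interval decomposition of M: I[1,2], I[1,3]^2, I[2,3].
HN type (ℓ=3): μ^(1)=3; μ^(2)=1; μ^(3)=-3

((0, 1, 0); (0, 3, 3); (3, 0, 0))


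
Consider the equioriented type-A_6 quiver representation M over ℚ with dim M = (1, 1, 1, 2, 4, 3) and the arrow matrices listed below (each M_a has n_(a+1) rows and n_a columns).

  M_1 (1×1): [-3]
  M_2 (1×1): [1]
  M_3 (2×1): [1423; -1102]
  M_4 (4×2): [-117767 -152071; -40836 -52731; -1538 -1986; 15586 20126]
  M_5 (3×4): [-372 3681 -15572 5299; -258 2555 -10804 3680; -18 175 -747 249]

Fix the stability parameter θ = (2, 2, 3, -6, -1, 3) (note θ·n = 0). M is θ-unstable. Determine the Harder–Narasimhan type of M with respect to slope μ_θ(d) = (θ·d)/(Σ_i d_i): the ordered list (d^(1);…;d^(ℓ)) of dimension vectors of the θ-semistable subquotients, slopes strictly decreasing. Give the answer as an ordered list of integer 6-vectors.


Barcode: M ≅ I[1,5], I[4,6], I[5,6]^2. HN layers by μ_θ (4 steps, strictly decreasing):
  μ^(1)=3; μ^(2)=0; μ^(3)=-1; μ^(4)=-6

((0, 0, 0, 0, 0, 3); (1, 1, 1, 1, 1, 0); (0, 0, 0, 0, 3, 0); (0, 0, 0, 1, 0, 0))


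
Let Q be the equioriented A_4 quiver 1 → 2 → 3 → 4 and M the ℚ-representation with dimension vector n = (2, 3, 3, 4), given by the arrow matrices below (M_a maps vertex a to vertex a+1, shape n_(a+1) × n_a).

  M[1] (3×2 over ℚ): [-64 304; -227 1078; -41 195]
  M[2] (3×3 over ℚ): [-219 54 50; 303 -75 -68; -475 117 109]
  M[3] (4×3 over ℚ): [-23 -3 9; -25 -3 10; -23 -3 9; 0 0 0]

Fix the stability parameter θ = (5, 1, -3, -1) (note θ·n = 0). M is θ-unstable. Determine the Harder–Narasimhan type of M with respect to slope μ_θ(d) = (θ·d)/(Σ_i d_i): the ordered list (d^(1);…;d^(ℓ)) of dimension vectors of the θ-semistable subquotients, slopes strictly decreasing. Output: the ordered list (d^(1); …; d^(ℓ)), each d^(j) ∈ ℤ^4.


Via rank(M_{q-1}∘⋯∘M_p): M ≅ I[1,4]^2, I[2,3], I[4,4]^2.
μ_θ-semistable layers: μ^(1)=1/2; μ^(2)=-1

((2, 2, 2, 2); (0, 1, 1, 2))


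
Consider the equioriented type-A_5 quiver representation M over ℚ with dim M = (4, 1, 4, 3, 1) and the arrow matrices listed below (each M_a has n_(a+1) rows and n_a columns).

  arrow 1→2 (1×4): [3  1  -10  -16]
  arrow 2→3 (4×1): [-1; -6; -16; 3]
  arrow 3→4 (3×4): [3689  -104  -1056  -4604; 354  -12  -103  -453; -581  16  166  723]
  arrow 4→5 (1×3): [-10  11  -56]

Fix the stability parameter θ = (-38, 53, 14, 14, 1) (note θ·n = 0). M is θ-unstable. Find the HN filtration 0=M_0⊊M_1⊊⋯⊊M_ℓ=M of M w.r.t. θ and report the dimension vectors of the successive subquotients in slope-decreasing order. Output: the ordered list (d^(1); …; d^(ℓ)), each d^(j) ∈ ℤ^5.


Via rank(M_{q-1}∘⋯∘M_p): M ≅ I[1,1]^3, I[1,5], I[3,3], I[3,4]^2.
μ_θ-semistable layers: μ^(1)=41/2; μ^(2)=14; μ^(3)=-38

((0, 1, 1, 1, 1); (0, 0, 3, 2, 0); (4, 0, 0, 0, 0))


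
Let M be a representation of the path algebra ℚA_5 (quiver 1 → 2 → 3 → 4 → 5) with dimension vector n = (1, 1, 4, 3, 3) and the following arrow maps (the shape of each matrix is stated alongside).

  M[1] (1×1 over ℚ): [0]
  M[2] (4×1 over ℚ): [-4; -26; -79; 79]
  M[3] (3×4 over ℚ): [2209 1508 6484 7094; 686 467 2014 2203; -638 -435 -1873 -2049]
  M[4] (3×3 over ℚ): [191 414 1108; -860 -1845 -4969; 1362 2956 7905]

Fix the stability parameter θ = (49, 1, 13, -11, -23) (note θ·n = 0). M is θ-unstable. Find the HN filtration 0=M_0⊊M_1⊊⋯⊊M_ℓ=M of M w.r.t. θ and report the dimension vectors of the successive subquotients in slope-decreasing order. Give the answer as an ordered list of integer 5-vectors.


Via rank(M_{q-1}∘⋯∘M_p): M ≅ I[1,1], I[2,5], I[3,3], I[3,5]^2.
μ_θ-semistable layers: μ^(1)=49; μ^(2)=13; μ^(3)=-5; μ^(4)=-7

((1, 0, 0, 0, 0); (0, 0, 1, 0, 0); (0, 1, 1, 1, 1); (0, 0, 2, 2, 2))


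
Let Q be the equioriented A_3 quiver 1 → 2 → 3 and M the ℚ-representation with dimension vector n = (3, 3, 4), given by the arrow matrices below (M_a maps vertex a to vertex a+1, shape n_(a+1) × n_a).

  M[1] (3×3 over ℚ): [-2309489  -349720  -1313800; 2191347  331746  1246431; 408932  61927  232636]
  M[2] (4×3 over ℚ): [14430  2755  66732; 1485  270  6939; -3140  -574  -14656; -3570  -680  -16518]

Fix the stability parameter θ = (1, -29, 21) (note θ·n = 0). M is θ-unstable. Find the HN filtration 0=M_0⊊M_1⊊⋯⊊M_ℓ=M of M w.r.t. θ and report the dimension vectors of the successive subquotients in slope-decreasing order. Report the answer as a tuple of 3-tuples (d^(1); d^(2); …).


Via rank(M_{q-1}∘⋯∘M_p): M ≅ I[1,2], I[1,3]^2, I[3,3]^2.
μ_θ-semistable layers: μ^(1)=21; μ^(2)=-14

((0, 0, 4); (3, 3, 0))
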